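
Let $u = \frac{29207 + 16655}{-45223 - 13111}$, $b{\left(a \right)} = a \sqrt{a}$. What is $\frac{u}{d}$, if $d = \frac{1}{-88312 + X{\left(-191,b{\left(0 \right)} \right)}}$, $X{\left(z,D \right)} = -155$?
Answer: $\frac{2028636777}{29167} \approx 69553.0$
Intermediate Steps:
$b{\left(a \right)} = a^{\frac{3}{2}}$
$u = - \frac{22931}{29167}$ ($u = \frac{45862}{-58334} = 45862 \left(- \frac{1}{58334}\right) = - \frac{22931}{29167} \approx -0.7862$)
$d = - \frac{1}{88467}$ ($d = \frac{1}{-88312 - 155} = \frac{1}{-88467} = - \frac{1}{88467} \approx -1.1304 \cdot 10^{-5}$)
$\frac{u}{d} = - \frac{22931}{29167 \left(- \frac{1}{88467}\right)} = \left(- \frac{22931}{29167}\right) \left(-88467\right) = \frac{2028636777}{29167}$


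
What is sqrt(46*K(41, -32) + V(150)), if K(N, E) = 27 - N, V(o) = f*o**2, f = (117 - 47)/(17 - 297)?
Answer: I*sqrt(6269) ≈ 79.177*I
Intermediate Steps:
f = -1/4 (f = 70/(-280) = 70*(-1/280) = -1/4 ≈ -0.25000)
V(o) = -o**2/4
sqrt(46*K(41, -32) + V(150)) = sqrt(46*(27 - 1*41) - 1/4*150**2) = sqrt(46*(27 - 41) - 1/4*22500) = sqrt(46*(-14) - 5625) = sqrt(-644 - 5625) = sqrt(-6269) = I*sqrt(6269)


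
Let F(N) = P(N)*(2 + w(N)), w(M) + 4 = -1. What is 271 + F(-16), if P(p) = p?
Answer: 319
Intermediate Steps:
w(M) = -5 (w(M) = -4 - 1 = -5)
F(N) = -3*N (F(N) = N*(2 - 5) = N*(-3) = -3*N)
271 + F(-16) = 271 - 3*(-16) = 271 + 48 = 319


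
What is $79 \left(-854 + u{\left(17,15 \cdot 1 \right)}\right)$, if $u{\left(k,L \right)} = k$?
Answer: $-66123$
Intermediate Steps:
$79 \left(-854 + u{\left(17,15 \cdot 1 \right)}\right) = 79 \left(-854 + 17\right) = 79 \left(-837\right) = -66123$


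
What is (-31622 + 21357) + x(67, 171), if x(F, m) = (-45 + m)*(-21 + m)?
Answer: 8635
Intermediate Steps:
(-31622 + 21357) + x(67, 171) = (-31622 + 21357) + (945 + 171**2 - 66*171) = -10265 + (945 + 29241 - 11286) = -10265 + 18900 = 8635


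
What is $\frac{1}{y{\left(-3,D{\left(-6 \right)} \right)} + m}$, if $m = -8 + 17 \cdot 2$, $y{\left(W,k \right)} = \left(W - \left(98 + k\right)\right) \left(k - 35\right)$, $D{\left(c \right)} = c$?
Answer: $\frac{1}{3921} \approx 0.00025504$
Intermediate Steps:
$y{\left(W,k \right)} = \left(-35 + k\right) \left(-98 + W - k\right)$ ($y{\left(W,k \right)} = \left(-98 + W - k\right) \left(-35 + k\right) = \left(-35 + k\right) \left(-98 + W - k\right)$)
$m = 26$ ($m = -8 + 34 = 26$)
$\frac{1}{y{\left(-3,D{\left(-6 \right)} \right)} + m} = \frac{1}{\left(3430 - \left(-6\right)^{2} - -378 - -105 - -18\right) + 26} = \frac{1}{\left(3430 - 36 + 378 + 105 + 18\right) + 26} = \frac{1}{3895 + 26} = \frac{1}{3921}$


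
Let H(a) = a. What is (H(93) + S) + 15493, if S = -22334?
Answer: -6748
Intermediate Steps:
(H(93) + S) + 15493 = (93 - 22334) + 15493 = -22241 + 15493 = -6748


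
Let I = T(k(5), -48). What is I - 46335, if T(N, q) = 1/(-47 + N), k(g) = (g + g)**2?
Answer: -2455754/53 ≈ -46335.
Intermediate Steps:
k(g) = 4*g**2 (k(g) = (2*g)**2 = 4*g**2)
I = 1/53 (I = 1/(-47 + 4*5**2) = 1/(-47 + 4*25) = 1/(-47 + 100) = 1/53 ≈ 0.018868)
I - 46335 = 1/53 - 46335 = -2455754/53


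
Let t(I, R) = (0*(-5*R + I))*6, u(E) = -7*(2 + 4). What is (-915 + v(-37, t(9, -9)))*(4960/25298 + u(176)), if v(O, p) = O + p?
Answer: 71913808/1807 ≈ 39797.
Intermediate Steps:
u(E) = -42 (u(E) = -7*6 = -42)
t(I, R) = 0 (t(I, R) = (0*(I - 5*R))*6 = 0*6 = 0)
(-915 + v(-37, t(9, -9)))*(4960/25298 + u(176)) = (-915 + (-37 + 0))*(4960/25298 - 42) = (-915 - 37)*(4960*(1/25298) - 42) = -952*(2480/12649 - 42) = -952*(-528778/12649) = 71913808/1807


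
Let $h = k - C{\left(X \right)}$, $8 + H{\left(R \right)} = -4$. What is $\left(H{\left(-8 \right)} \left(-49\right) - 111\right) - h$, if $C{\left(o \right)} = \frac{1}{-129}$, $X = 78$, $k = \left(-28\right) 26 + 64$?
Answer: $\frac{147188}{129} \approx 1141.0$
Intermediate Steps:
$k = -664$ ($k = -728 + 64 = -664$)
$H{\left(R \right)} = -12$ ($H{\left(R \right)} = -8 - 4 = -12$)
$C{\left(o \right)} = - \frac{1}{129}$
$h = - \frac{85655}{129}$ ($h = -664 - - \frac{1}{129} = -664 + \frac{1}{129} = - \frac{85655}{129} \approx -663.99$)
$\left(H{\left(-8 \right)} \left(-49\right) - 111\right) - h = \left(\left(-12\right) \left(-49\right) - 111\right) - - \frac{85655}{129} = \left(588 - 111\right) + \frac{85655}{129} = 477 + \frac{85655}{129} = \frac{147188}{129}$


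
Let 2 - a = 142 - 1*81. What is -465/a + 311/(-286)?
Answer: 114641/16874 ≈ 6.7939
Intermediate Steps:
a = -59 (a = 2 - (142 - 1*81) = 2 - (142 - 81) = 2 - 1*61 = 2 - 61 = -59)
-465/a + 311/(-286) = -465/(-59) + 311/(-286) = -465*(-1/59) + 311*(-1/286) = 465/59 - 311/286 = 114641/16874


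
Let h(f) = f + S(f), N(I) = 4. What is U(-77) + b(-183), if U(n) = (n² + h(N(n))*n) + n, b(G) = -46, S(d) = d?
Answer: 5190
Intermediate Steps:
h(f) = 2*f (h(f) = f + f = 2*f)
U(n) = n² + 9*n (U(n) = (n² + (2*4)*n) + n = (n² + 8*n) + n = n² + 9*n)
U(-77) + b(-183) = -77*(9 - 77) - 46 = -77*(-68) - 46 = 5236 - 46 = 5190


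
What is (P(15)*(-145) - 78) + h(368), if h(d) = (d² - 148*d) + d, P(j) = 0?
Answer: 81250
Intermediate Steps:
h(d) = d² - 147*d
(P(15)*(-145) - 78) + h(368) = (0*(-145) - 78) + 368*(-147 + 368) = (0 - 78) + 368*221 = -78 + 81328 = 81250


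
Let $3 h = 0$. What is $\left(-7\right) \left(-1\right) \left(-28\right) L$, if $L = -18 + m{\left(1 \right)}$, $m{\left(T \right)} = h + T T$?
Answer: $3332$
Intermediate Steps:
$h = 0$ ($h = \frac{1}{3} \cdot 0 = 0$)
$m{\left(T \right)} = T^{2}$ ($m{\left(T \right)} = 0 + T T = 0 + T^{2} = T^{2}$)
$L = -17$ ($L = -18 + 1^{2} = -18 + 1 = -17$)
$\left(-7\right) \left(-1\right) \left(-28\right) L = \left(-7\right) \left(-1\right) \left(-28\right) \left(-17\right) = 7 \left(-28\right) \left(-17\right) = \left(-196\right) \left(-17\right) = 3332$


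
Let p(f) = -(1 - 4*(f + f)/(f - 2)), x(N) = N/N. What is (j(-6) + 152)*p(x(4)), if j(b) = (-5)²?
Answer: -1593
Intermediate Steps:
j(b) = 25
x(N) = 1
p(f) = -1 + 8*f/(-2 + f) (p(f) = -(1 - 4*2*f/(-2 + f)) = -(1 - 8*f/(-2 + f)) = -1 + 8*f/(-2 + f))
(j(-6) + 152)*p(x(4)) = (25 + 152)*((2 + 7*1)/(-2 + 1)) = 177*((2 + 7)/(-1)) = 177*(-1*9) = 177*(-9) = -1593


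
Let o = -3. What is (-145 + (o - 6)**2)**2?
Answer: 4096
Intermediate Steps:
(-145 + (o - 6)**2)**2 = (-145 + (-3 - 6)**2)**2 = (-145 + (-9)**2)**2 = (-145 + 81)**2 = (-64)**2 = 4096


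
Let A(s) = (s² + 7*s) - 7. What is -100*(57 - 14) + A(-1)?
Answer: -4313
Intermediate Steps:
A(s) = -7 + s² + 7*s
-100*(57 - 14) + A(-1) = -100*(57 - 14) + (-7 + (-1)² + 7*(-1)) = -100*43 + (-7 + 1 - 7) = -4300 - 13 = -4313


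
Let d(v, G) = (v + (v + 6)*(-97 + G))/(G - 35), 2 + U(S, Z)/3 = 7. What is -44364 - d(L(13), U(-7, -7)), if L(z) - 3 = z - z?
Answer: -177603/4 ≈ -44401.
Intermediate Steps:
U(S, Z) = 15 (U(S, Z) = -6 + 3*7 = -6 + 21 = 15)
L(z) = 3 (L(z) = 3 + (z - z) = 3 + 0 = 3)
d(v, G) = (v + (-97 + G)*(6 + v))/(-35 + G) (d(v, G) = (v + (6 + v)*(-97 + G))/(-35 + G) = (v + (-97 + G)*(6 + v))/(-35 + G))
-44364 - d(L(13), U(-7, -7)) = -44364 - (-582 - 96*3 + 6*15 + 15*3)/(-35 + 15) = -44364 - (-582 - 288 + 90 + 45)/(-20) = -44364 - (-1)*(-735)/20 = -44364 - 1*147/4 = -44364 - 147/4 = -177603/4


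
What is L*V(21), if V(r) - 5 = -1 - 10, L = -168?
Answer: 1008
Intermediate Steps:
V(r) = -6 (V(r) = 5 + (-1 - 10) = 5 - 11 = -6)
L*V(21) = -168*(-6) = 1008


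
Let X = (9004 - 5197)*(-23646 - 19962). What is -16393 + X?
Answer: -166032049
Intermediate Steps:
X = -166015656 (X = 3807*(-43608) = -166015656)
-16393 + X = -16393 - 166015656 = -166032049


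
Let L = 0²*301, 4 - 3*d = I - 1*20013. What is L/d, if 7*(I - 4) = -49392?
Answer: 0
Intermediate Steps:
I = -7052 (I = 4 + (⅐)*(-49392) = 4 - 7056 = -7052)
d = 9023 (d = 4/3 - (-7052 - 1*20013)/3 = 4/3 - (-7052 - 20013)/3 = 4/3 - ⅓*(-27065) = 4/3 + 27065/3 = 9023)
L = 0 (L = 0*301 = 0)
L/d = 0/9023 = 0*(1/9023) = 0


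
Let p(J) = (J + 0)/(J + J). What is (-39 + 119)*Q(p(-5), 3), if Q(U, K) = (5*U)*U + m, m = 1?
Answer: 180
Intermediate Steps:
p(J) = ½ (p(J) = J/((2*J)) = J*(1/(2*J)) = ½)
Q(U, K) = 1 + 5*U² (Q(U, K) = (5*U)*U + 1 = 5*U² + 1 = 1 + 5*U²)
(-39 + 119)*Q(p(-5), 3) = (-39 + 119)*(1 + 5*(½)²) = 80*(1 + 5*(¼)) = 80*(1 + 5/4) = 80*(9/4) = 180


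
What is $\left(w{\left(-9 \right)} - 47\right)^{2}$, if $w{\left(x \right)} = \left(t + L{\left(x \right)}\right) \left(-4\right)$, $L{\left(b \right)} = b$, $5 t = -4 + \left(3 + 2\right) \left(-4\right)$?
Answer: $\frac{1681}{25} \approx 67.24$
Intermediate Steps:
$t = - \frac{24}{5}$ ($t = \frac{-4 + \left(3 + 2\right) \left(-4\right)}{5} = \frac{-4 + 5 \left(-4\right)}{5} = \frac{-4 - 20}{5} = \frac{1}{5} \left(-24\right) = - \frac{24}{5} \approx -4.8$)
$w{\left(x \right)} = \frac{96}{5} - 4 x$ ($w{\left(x \right)} = \left(- \frac{24}{5} + x\right) \left(-4\right) = \frac{96}{5} - 4 x$)
$\left(w{\left(-9 \right)} - 47\right)^{2} = \left(\left(\frac{96}{5} - -36\right) - 47\right)^{2} = \left(\left(\frac{96}{5} + 36\right) - 47\right)^{2} = \left(\frac{276}{5} - 47\right)^{2} = \left(\frac{41}{5}\right)^{2} = \frac{1681}{25}$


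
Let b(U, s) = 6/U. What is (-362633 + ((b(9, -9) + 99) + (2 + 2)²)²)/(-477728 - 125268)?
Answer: 785822/1356741 ≈ 0.57920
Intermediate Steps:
(-362633 + ((b(9, -9) + 99) + (2 + 2)²)²)/(-477728 - 125268) = (-362633 + ((6/9 + 99) + (2 + 2)²)²)/(-477728 - 125268) = (-362633 + ((6*(⅑) + 99) + 4²)²)/(-602996) = (-362633 + ((⅔ + 99) + 16)²)*(-1/602996) = (-362633 + (299/3 + 16)²)*(-1/602996) = (-362633 + (347/3)²)*(-1/602996) = (-362633 + 120409/9)*(-1/602996) = -3143288/9*(-1/602996) = 785822/1356741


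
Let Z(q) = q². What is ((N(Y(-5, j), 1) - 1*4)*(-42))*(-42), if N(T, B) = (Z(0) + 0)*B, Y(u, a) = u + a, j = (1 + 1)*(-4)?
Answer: -7056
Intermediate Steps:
j = -8 (j = 2*(-4) = -8)
Y(u, a) = a + u
N(T, B) = 0 (N(T, B) = (0² + 0)*B = (0 + 0)*B = 0*B = 0)
((N(Y(-5, j), 1) - 1*4)*(-42))*(-42) = ((0 - 1*4)*(-42))*(-42) = ((0 - 4)*(-42))*(-42) = -4*(-42)*(-42) = 168*(-42) = -7056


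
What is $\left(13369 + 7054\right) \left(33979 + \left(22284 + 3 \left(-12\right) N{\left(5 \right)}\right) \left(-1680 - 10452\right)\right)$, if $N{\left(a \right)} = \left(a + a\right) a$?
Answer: $-5074664335507$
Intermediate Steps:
$N{\left(a \right)} = 2 a^{2}$ ($N{\left(a \right)} = 2 a a = 2 a^{2}$)
$\left(13369 + 7054\right) \left(33979 + \left(22284 + 3 \left(-12\right) N{\left(5 \right)}\right) \left(-1680 - 10452\right)\right) = \left(13369 + 7054\right) \left(33979 + \left(22284 + 3 \left(-12\right) 2 \cdot 5^{2}\right) \left(-1680 - 10452\right)\right) = 20423 \left(33979 + \left(22284 - 36 \cdot 2 \cdot 25\right) \left(-12132\right)\right) = 20423 \left(33979 + \left(22284 - 1800\right) \left(-12132\right)\right) = 20423 \left(33979 + 20484 \left(-12132\right)\right) = 20423 \left(33979 - 248511888\right) = 20423 \left(-248477909\right) = -5074664335507$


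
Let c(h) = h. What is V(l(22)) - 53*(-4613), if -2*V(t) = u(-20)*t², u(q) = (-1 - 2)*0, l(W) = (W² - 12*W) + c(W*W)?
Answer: 244489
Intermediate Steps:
l(W) = -12*W + 2*W² (l(W) = (W² - 12*W) + W*W = (W² - 12*W) + W² = -12*W + 2*W²)
u(q) = 0 (u(q) = -3*0 = 0)
V(t) = 0 (V(t) = -0*t² = -½*0 = 0)
V(l(22)) - 53*(-4613) = 0 - 53*(-4613) = 0 - 1*(-244489) = 0 + 244489 = 244489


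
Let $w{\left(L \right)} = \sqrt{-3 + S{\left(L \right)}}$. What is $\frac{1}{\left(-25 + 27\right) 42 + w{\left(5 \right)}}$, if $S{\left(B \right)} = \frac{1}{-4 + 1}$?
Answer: $\frac{126}{10589} - \frac{i \sqrt{30}}{21178} \approx 0.011899 - 0.00025863 i$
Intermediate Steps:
$S{\left(B \right)} = - \frac{1}{3}$ ($S{\left(B \right)} = \frac{1}{-3} = - \frac{1}{3}$)
$w{\left(L \right)} = \frac{i \sqrt{30}}{3}$ ($w{\left(L \right)} = \sqrt{-3 - \frac{1}{3}} = \sqrt{- \frac{10}{3}} = \frac{i \sqrt{30}}{3}$)
$\frac{1}{\left(-25 + 27\right) 42 + w{\left(5 \right)}} = \frac{1}{\left(-25 + 27\right) 42 + \frac{i \sqrt{30}}{3}} = \frac{1}{2 \cdot 42 + \frac{i \sqrt{30}}{3}} = \frac{1}{84 + \frac{i \sqrt{30}}{3}}$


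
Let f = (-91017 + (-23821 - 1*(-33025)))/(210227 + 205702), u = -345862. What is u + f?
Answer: -47951372537/138643 ≈ -3.4586e+5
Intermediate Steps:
f = -27271/138643 (f = (-91017 + (-23821 + 33025))/415929 = (-91017 + 9204)*(1/415929) = -81813*1/415929 = -27271/138643 ≈ -0.19670)
u + f = -345862 - 27271/138643 = -47951372537/138643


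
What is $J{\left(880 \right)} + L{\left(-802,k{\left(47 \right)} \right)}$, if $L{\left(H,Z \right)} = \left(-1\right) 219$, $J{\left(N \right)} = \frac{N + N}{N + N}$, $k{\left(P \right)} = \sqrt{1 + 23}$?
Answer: $-218$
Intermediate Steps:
$k{\left(P \right)} = 2 \sqrt{6}$ ($k{\left(P \right)} = \sqrt{24} = 2 \sqrt{6}$)
$J{\left(N \right)} = 1$ ($J{\left(N \right)} = \frac{2 N}{2 N} = 2 N \frac{1}{2 N} = 1$)
$L{\left(H,Z \right)} = -219$
$J{\left(880 \right)} + L{\left(-802,k{\left(47 \right)} \right)} = 1 - 219 = -218$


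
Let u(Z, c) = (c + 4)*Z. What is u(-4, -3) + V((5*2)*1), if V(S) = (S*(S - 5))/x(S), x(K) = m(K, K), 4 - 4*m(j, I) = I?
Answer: -112/3 ≈ -37.333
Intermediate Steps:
m(j, I) = 1 - I/4
x(K) = 1 - K/4
u(Z, c) = Z*(4 + c) (u(Z, c) = (4 + c)*Z = Z*(4 + c))
V(S) = S*(-5 + S)/(1 - S/4) (V(S) = (S*(S - 5))/(1 - S/4) = (S*(-5 + S))/(1 - S/4) = S*(-5 + S)/(1 - S/4))
u(-4, -3) + V((5*2)*1) = -4*(4 - 3) + 4*((5*2)*1)*(5 - 5*2)/(-4 + (5*2)*1) = -4*1 + 4*(10*1)*(5 - 10)/(-4 + 10*1) = -4 + 4*10*(5 - 1*10)/(-4 + 10) = -4 + 4*10*(5 - 10)/6 = -4 + 4*10*(⅙)*(-5) = -4 - 100/3 = -112/3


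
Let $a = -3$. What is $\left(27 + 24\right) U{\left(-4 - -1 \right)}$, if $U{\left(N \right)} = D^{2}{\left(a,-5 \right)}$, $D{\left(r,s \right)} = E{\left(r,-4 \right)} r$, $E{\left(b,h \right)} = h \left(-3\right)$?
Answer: $66096$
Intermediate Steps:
$E{\left(b,h \right)} = - 3 h$
$D{\left(r,s \right)} = 12 r$ ($D{\left(r,s \right)} = \left(-3\right) \left(-4\right) r = 12 r$)
$U{\left(N \right)} = 1296$ ($U{\left(N \right)} = \left(12 \left(-3\right)\right)^{2} = \left(-36\right)^{2} = 1296$)
$\left(27 + 24\right) U{\left(-4 - -1 \right)} = \left(27 + 24\right) 1296 = 51 \cdot 1296 = 66096$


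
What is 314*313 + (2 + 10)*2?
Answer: 98306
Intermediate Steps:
314*313 + (2 + 10)*2 = 98282 + 12*2 = 98282 + 24 = 98306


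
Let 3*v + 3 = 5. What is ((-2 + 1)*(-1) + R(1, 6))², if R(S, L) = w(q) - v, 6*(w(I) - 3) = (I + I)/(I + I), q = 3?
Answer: 49/4 ≈ 12.250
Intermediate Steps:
v = ⅔ (v = -1 + (⅓)*5 = -1 + 5/3 = ⅔ ≈ 0.66667)
w(I) = 19/6 (w(I) = 3 + ((I + I)/(I + I))/6 = 3 + ((2*I)/((2*I)))/6 = 3 + ((2*I)*(1/(2*I)))/6 = 3 + (⅙)*1 = 3 + ⅙ = 19/6)
R(S, L) = 5/2 (R(S, L) = 19/6 - 1*⅔ = 19/6 - ⅔ = 5/2)
((-2 + 1)*(-1) + R(1, 6))² = ((-2 + 1)*(-1) + 5/2)² = (-1*(-1) + 5/2)² = (1 + 5/2)² = (7/2)² = 49/4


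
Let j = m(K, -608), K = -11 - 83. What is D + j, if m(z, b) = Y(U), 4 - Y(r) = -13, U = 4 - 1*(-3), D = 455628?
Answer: 455645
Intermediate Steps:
K = -94
U = 7 (U = 4 + 3 = 7)
Y(r) = 17 (Y(r) = 4 - 1*(-13) = 4 + 13 = 17)
m(z, b) = 17
j = 17
D + j = 455628 + 17 = 455645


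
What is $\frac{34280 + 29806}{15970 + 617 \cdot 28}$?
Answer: $\frac{10681}{5541} \approx 1.9276$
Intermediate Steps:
$\frac{34280 + 29806}{15970 + 617 \cdot 28} = \frac{64086}{15970 + 17276} = \frac{64086}{33246} = 64086 \cdot \frac{1}{33246} = \frac{10681}{5541}$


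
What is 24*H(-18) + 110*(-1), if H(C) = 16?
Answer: 274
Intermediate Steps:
24*H(-18) + 110*(-1) = 24*16 + 110*(-1) = 384 - 110 = 274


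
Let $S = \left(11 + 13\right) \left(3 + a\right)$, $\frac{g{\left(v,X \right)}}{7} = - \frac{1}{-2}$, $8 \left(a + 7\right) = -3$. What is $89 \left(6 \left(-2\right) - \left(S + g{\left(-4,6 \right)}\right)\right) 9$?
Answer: $\frac{143379}{2} \approx 71690.0$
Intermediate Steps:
$a = - \frac{59}{8}$ ($a = -7 + \frac{1}{8} \left(-3\right) = -7 - \frac{3}{8} = - \frac{59}{8} \approx -7.375$)
$g{\left(v,X \right)} = \frac{7}{2}$ ($g{\left(v,X \right)} = 7 \left(- \frac{1}{-2}\right) = 7 \left(\left(-1\right) \left(- \frac{1}{2}\right)\right) = 7 \cdot \frac{1}{2} = \frac{7}{2}$)
$S = -105$ ($S = \left(11 + 13\right) \left(3 - \frac{59}{8}\right) = 24 \left(- \frac{35}{8}\right) = -105$)
$89 \left(6 \left(-2\right) - \left(S + g{\left(-4,6 \right)}\right)\right) 9 = 89 \left(6 \left(-2\right) - \left(-105 + \frac{7}{2}\right)\right) 9 = 89 \left(-12 - - \frac{203}{2}\right) 9 = 89 \left(-12 + \frac{203}{2}\right) 9 = 89 \cdot \frac{179}{2} \cdot 9 = \frac{15931}{2} \cdot 9 = \frac{143379}{2}$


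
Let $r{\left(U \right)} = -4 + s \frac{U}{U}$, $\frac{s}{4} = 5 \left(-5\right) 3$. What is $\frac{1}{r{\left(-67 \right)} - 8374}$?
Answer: $- \frac{1}{8678} \approx -0.00011523$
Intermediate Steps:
$s = -300$ ($s = 4 \cdot 5 \left(-5\right) 3 = 4 \left(\left(-25\right) 3\right) = 4 \left(-75\right) = -300$)
$r{\left(U \right)} = -304$ ($r{\left(U \right)} = -4 - 300 \frac{U}{U} = -4 - 300 = -304$)
$\frac{1}{r{\left(-67 \right)} - 8374} = \frac{1}{-304 - 8374} = \frac{1}{-8678} = - \frac{1}{8678}$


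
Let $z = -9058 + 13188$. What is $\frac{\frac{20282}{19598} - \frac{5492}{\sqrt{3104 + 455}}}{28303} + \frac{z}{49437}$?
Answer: $\frac{1145920071227}{13710911812389} - \frac{5492 \sqrt{3559}}{100730377} \approx 0.080325$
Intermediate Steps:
$z = 4130$
$\frac{\frac{20282}{19598} - \frac{5492}{\sqrt{3104 + 455}}}{28303} + \frac{z}{49437} = \frac{\frac{20282}{19598} - \frac{5492}{\sqrt{3104 + 455}}}{28303} + \frac{4130}{49437} = \left(20282 \cdot \frac{1}{19598} - \frac{5492}{\sqrt{3559}}\right) \frac{1}{28303} + 4130 \cdot \frac{1}{49437} = \left(\frac{10141}{9799} - 5492 \frac{\sqrt{3559}}{3559}\right) \frac{1}{28303} + \frac{4130}{49437} = \left(\frac{10141}{9799} - \frac{5492 \sqrt{3559}}{3559}\right) \frac{1}{28303} + \frac{4130}{49437} = \left(\frac{10141}{277341097} - \frac{5492 \sqrt{3559}}{100730377}\right) + \frac{4130}{49437} = \frac{1145920071227}{13710911812389} - \frac{5492 \sqrt{3559}}{100730377}$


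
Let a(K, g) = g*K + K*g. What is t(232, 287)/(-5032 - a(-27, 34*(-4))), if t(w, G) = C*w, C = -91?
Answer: 29/17 ≈ 1.7059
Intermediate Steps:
a(K, g) = 2*K*g (a(K, g) = K*g + K*g = 2*K*g)
t(w, G) = -91*w
t(232, 287)/(-5032 - a(-27, 34*(-4))) = (-91*232)/(-5032 - 2*(-27)*34*(-4)) = -21112/(-5032 - 2*(-27)*(-136)) = -21112/(-5032 - 1*7344) = -21112/(-5032 - 7344) = -21112/(-12376) = -21112*(-1/12376) = 29/17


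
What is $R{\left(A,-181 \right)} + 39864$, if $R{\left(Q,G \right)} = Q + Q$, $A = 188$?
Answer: $40240$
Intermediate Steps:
$R{\left(Q,G \right)} = 2 Q$
$R{\left(A,-181 \right)} + 39864 = 2 \cdot 188 + 39864 = 376 + 39864 = 40240$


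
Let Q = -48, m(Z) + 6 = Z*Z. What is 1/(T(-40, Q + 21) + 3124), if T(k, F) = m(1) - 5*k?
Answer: 1/3319 ≈ 0.00030130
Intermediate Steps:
m(Z) = -6 + Z**2 (m(Z) = -6 + Z*Z = -6 + Z**2)
T(k, F) = -5 - 5*k (T(k, F) = (-6 + 1**2) - 5*k = (-6 + 1) - 5*k = -5 - 5*k)
1/(T(-40, Q + 21) + 3124) = 1/((-5 - 5*(-40)) + 3124) = 1/((-5 + 200) + 3124) = 1/(195 + 3124) = 1/3319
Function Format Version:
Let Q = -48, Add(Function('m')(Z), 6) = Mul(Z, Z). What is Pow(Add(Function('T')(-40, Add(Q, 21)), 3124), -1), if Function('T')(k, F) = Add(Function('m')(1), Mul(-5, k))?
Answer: Rational(1, 3319) ≈ 0.00030130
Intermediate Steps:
Function('m')(Z) = Add(-6, Pow(Z, 2)) (Function('m')(Z) = Add(-6, Mul(Z, Z)) = Add(-6, Pow(Z, 2)))
Function('T')(k, F) = Add(-5, Mul(-5, k)) (Function('T')(k, F) = Add(Add(-6, Pow(1, 2)), Mul(-5, k)) = Add(Add(-6, 1), Mul(-5, k)) = Add(-5, Mul(-5, k)))
Pow(Add(Function('T')(-40, Add(Q, 21)), 3124), -1) = Pow(Add(Add(-5, Mul(-5, -40)), 3124), -1) = Pow(Add(Add(-5, 200), 3124), -1) = Pow(Add(195, 3124), -1) = Pow(3319, -1) = Rational(1, 3319)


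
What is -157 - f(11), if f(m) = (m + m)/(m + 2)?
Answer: -2063/13 ≈ -158.69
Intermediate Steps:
f(m) = 2*m/(2 + m) (f(m) = (2*m)/(2 + m) = 2*m/(2 + m))
-157 - f(11) = -157 - 2*11/(2 + 11) = -157 - 2*11/13 = -157 - 1*22/13 = -157 - 22/13 = -2063/13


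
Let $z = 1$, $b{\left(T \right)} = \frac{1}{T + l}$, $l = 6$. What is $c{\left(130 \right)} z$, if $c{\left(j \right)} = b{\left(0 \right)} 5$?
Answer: $\frac{5}{6} \approx 0.83333$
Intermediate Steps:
$b{\left(T \right)} = \frac{1}{6 + T}$ ($b{\left(T \right)} = \frac{1}{T + 6} = \frac{1}{6 + T}$)
$c{\left(j \right)} = \frac{5}{6}$ ($c{\left(j \right)} = \frac{1}{6 + 0} \cdot 5 = \frac{1}{6} \cdot 5 = \frac{5}{6}$)
$c{\left(130 \right)} z = \frac{5}{6} \cdot 1 = \frac{5}{6}$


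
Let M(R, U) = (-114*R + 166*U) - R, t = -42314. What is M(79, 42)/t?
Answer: 2113/42314 ≈ 0.049936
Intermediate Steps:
M(R, U) = -115*R + 166*U
M(79, 42)/t = (-115*79 + 166*42)/(-42314) = (-9085 + 6972)*(-1/42314) = -2113*(-1/42314) = 2113/42314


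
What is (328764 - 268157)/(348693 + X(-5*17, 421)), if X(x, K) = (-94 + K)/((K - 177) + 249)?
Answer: 29879251/171905976 ≈ 0.17381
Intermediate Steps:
X(x, K) = (-94 + K)/(72 + K) (X(x, K) = (-94 + K)/((-177 + K) + 249) = (-94 + K)/(72 + K))
(328764 - 268157)/(348693 + X(-5*17, 421)) = (328764 - 268157)/(348693 + (-94 + 421)/(72 + 421)) = 60607/(348693 + 327/493) = 60607/(171905976/493) = 60607*(493/171905976) = 29879251/171905976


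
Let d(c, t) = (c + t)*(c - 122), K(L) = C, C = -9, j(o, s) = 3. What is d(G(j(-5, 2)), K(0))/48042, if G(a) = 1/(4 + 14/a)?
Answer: 244013/10825464 ≈ 0.022541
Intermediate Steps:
K(L) = -9
d(c, t) = (-122 + c)*(c + t) (d(c, t) = (c + t)*(-122 + c) = (-122 + c)*(c + t))
d(G(j(-5, 2)), K(0))/48042 = (((½)*3/(7 + 2*3))² - 61*3/(7 + 2*3) - 122*(-9) + ((½)*3/(7 + 2*3))*(-9))/48042 = (((½)*3/(7 + 6))² - 61*3/(7 + 6) + 1098 + ((½)*3/(7 + 6))*(-9))*(1/48042) = (((½)*3/13)² - 61*3/13 + 1098 + ((½)*3/13)*(-9))*(1/48042) = (((½)*3*(1/13))² - 61*3/13 + 1098 + ((½)*3*(1/13))*(-9))*(1/48042) = ((3/26)² - 122*3/26 + 1098 + (3/26)*(-9))*(1/48042) = (9/676 - 183/13 + 1098 - 27/26)*(1/48042) = (732039/676)*(1/48042) = 244013/10825464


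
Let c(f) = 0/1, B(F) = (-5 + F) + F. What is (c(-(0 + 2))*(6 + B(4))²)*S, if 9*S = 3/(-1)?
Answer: 0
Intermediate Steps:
S = -⅓ (S = (3/(-1))/9 = (3*(-1))/9 = (⅑)*(-3) = -⅓ ≈ -0.33333)
B(F) = -5 + 2*F
c(f) = 0 (c(f) = 0*1 = 0)
(c(-(0 + 2))*(6 + B(4))²)*S = (0*(6 + (-5 + 2*4))²)*(-⅓) = (0*(6 + (-5 + 8))²)*(-⅓) = (0*(6 + 3)²)*(-⅓) = (0*9²)*(-⅓) = (0*81)*(-⅓) = 0*(-⅓) = 0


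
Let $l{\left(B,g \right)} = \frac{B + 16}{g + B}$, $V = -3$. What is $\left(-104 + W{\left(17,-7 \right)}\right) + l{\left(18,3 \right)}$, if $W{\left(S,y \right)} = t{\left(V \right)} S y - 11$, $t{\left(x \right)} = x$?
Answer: $\frac{5116}{21} \approx 243.62$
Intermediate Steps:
$l{\left(B,g \right)} = \frac{16 + B}{B + g}$
$W{\left(S,y \right)} = -11 - 3 S y$ ($W{\left(S,y \right)} = - 3 S y - 11 = -11 - 3 S y$)
$\left(-104 + W{\left(17,-7 \right)}\right) + l{\left(18,3 \right)} = \left(-104 - \left(11 + 51 \left(-7\right)\right)\right) + \frac{16 + 18}{18 + 3} = \left(-104 + \left(-11 + 357\right)\right) + \frac{1}{21} \cdot 34 = \left(-104 + 346\right) + \frac{1}{21} \cdot 34 = 242 + \frac{34}{21} = \frac{5116}{21}$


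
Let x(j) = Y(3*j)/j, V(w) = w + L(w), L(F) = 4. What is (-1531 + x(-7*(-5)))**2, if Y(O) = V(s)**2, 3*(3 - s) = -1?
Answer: 232112931961/99225 ≈ 2.3393e+6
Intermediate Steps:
s = 10/3 (s = 3 - 1/3*(-1) = 3 + 1/3 = 10/3 ≈ 3.3333)
V(w) = 4 + w (V(w) = w + 4 = 4 + w)
Y(O) = 484/9 (Y(O) = (4 + 10/3)**2 = (22/3)**2 = 484/9)
x(j) = 484/(9*j)
(-1531 + x(-7*(-5)))**2 = (-1531 + 484/(9*((-7*(-5)))))**2 = (-1531 + (484/9)/35)**2 = (-1531 + (484/9)*(1/35))**2 = (-1531 + 484/315)**2 = (-481781/315)**2 = 232112931961/99225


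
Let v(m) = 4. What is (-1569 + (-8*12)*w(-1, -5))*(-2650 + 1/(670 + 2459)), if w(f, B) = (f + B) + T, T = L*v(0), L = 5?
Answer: 8051385379/1043 ≈ 7.7194e+6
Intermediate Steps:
T = 20 (T = 5*4 = 20)
w(f, B) = 20 + B + f (w(f, B) = (f + B) + 20 = (B + f) + 20 = 20 + B + f)
(-1569 + (-8*12)*w(-1, -5))*(-2650 + 1/(670 + 2459)) = (-1569 + (-8*12)*(20 - 5 - 1))*(-2650 + 1/(670 + 2459)) = (-1569 - 96*14)*(-2650 + 1/3129) = (-1569 - 1344)*(-2650 + 1/3129) = -2913*(-8291849/3129) = 8051385379/1043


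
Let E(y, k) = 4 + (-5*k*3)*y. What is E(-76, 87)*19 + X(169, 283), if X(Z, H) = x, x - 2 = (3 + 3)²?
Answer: 1884534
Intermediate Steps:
x = 38 (x = 2 + (3 + 3)² = 2 + 6² = 2 + 36 = 38)
E(y, k) = 4 - 15*k*y (E(y, k) = 4 + (-15*k)*y = 4 - 15*k*y)
X(Z, H) = 38
E(-76, 87)*19 + X(169, 283) = (4 - 15*87*(-76))*19 + 38 = (4 + 99180)*19 + 38 = 99184*19 + 38 = 1884496 + 38 = 1884534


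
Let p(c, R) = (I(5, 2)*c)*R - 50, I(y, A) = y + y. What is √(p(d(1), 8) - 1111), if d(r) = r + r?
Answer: I*√1001 ≈ 31.639*I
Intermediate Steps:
I(y, A) = 2*y
d(r) = 2*r
p(c, R) = -50 + 10*R*c (p(c, R) = ((2*5)*c)*R - 50 = (10*c)*R - 50 = 10*R*c - 50 = -50 + 10*R*c)
√(p(d(1), 8) - 1111) = √((-50 + 10*8*(2*1)) - 1111) = √((-50 + 10*8*2) - 1111) = √((-50 + 160) - 1111) = √(110 - 1111) = √(-1001) = I*√1001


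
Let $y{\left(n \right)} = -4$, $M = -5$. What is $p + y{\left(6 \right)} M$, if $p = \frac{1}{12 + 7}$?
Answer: $\frac{381}{19} \approx 20.053$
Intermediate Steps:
$p = \frac{1}{19} \approx 0.052632$
$p + y{\left(6 \right)} M = \frac{1}{19} - -20 = \frac{1}{19} + 20 = \frac{381}{19}$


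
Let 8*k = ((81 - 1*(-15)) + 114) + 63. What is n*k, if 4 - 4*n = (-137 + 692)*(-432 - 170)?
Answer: 45606561/16 ≈ 2.8504e+6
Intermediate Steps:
k = 273/8 (k = (((81 - 1*(-15)) + 114) + 63)/8 = (((81 + 15) + 114) + 63)/8 = ((96 + 114) + 63)/8 = (210 + 63)/8 = (⅛)*273 = 273/8 ≈ 34.125)
n = 167057/2 (n = 1 - (-137 + 692)*(-432 - 170)/4 = 1 - 555*(-602)/4 = 1 - ¼*(-334110) = 1 + 167055/2 = 167057/2 ≈ 83529.)
n*k = (167057/2)*(273/8) = 45606561/16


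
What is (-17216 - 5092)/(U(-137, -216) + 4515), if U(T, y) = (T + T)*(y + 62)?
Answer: -22308/46711 ≈ -0.47757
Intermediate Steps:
U(T, y) = 2*T*(62 + y) (U(T, y) = (2*T)*(62 + y) = 2*T*(62 + y))
(-17216 - 5092)/(U(-137, -216) + 4515) = (-17216 - 5092)/(2*(-137)*(62 - 216) + 4515) = -22308/(2*(-137)*(-154) + 4515) = -22308/(42196 + 4515) = -22308/46711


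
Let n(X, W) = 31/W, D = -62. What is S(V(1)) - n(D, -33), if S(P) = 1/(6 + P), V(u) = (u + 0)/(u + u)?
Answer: 469/429 ≈ 1.0932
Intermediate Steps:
V(u) = 1/2 (V(u) = u/((2*u)) = u*(1/(2*u)) = 1/2)
S(V(1)) - n(D, -33) = 1/(6 + 1/2) - 31/(-33) = 1/(13/2) - 31*(-1)/33 = 2/13 - 1*(-31/33) = 2/13 + 31/33 = 469/429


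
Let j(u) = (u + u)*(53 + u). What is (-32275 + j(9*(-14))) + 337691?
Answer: 323812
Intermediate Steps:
j(u) = 2*u*(53 + u) (j(u) = (2*u)*(53 + u) = 2*u*(53 + u))
(-32275 + j(9*(-14))) + 337691 = (-32275 + 2*(9*(-14))*(53 + 9*(-14))) + 337691 = (-32275 + 2*(-126)*(53 - 126)) + 337691 = (-32275 + 2*(-126)*(-73)) + 337691 = (-32275 + 18396) + 337691 = -13879 + 337691 = 323812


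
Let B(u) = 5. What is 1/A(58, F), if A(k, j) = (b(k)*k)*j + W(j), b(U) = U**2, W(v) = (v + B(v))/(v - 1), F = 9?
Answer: 4/7024039 ≈ 5.6947e-7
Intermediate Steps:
W(v) = (5 + v)/(-1 + v) (W(v) = (v + 5)/(v - 1) = (5 + v)/(-1 + v))
A(k, j) = j*k**3 + (5 + j)/(-1 + j) (A(k, j) = (k**2*k)*j + (5 + j)/(-1 + j) = k**3*j + (5 + j)/(-1 + j) = j*k**3 + (5 + j)/(-1 + j))
1/A(58, F) = 1/((5 + 9 + 9*58**3*(-1 + 9))/(-1 + 9)) = 1/((5 + 9 + 9*195112*8)/8) = 1/((5 + 9 + 14048064)/8) = 1/((1/8)*14048078) = 1/(7024039/4) = 4/7024039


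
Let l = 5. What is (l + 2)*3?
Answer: 21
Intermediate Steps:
(l + 2)*3 = (5 + 2)*3 = 7*3 = 21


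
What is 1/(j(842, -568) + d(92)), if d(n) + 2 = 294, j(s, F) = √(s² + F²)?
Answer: -73/236581 + √257897/473162 ≈ 0.00076472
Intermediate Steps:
j(s, F) = √(F² + s²)
d(n) = 292 (d(n) = -2 + 294 = 292)
1/(j(842, -568) + d(92)) = 1/(√((-568)² + 842²) + 292) = 1/(√(322624 + 708964) + 292) = 1/(√1031588 + 292) = 1/(2*√257897 + 292) = 1/(292 + 2*√257897)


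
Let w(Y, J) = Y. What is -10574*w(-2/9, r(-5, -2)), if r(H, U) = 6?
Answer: 21148/9 ≈ 2349.8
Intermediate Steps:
-10574*w(-2/9, r(-5, -2)) = -(-21148)/9 = -10574*(-2/9) = 21148/9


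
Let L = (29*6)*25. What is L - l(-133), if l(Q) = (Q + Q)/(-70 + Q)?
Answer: 126112/29 ≈ 4348.7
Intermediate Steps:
L = 4350 (L = 174*25 = 4350)
l(Q) = 2*Q/(-70 + Q) (l(Q) = (2*Q)/(-70 + Q) = 2*Q/(-70 + Q))
L - l(-133) = 4350 - 2*(-133)/(-70 - 133) = 4350 - 2*(-133)/(-203) = 4350 - 2*(-133)*(-1)/203 = 4350 - 1*38/29 = 4350 - 38/29 = 126112/29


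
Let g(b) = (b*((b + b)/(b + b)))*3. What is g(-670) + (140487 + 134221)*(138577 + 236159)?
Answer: 102942975078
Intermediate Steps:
g(b) = 3*b (g(b) = (b*((2*b)/((2*b))))*3 = (b*((2*b)*(1/(2*b))))*3 = (b*1)*3 = b*3 = 3*b)
g(-670) + (140487 + 134221)*(138577 + 236159) = 3*(-670) + (140487 + 134221)*(138577 + 236159) = -2010 + 274708*374736 = -2010 + 102942977088 = 102942975078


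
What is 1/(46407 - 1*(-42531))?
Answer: 1/88938 ≈ 1.1244e-5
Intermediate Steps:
1/(46407 - 1*(-42531)) = 1/(46407 + 42531) = 1/88938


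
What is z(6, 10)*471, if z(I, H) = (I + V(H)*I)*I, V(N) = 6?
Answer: 118692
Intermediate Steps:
z(I, H) = 7*I**2 (z(I, H) = (I + 6*I)*I = (7*I)*I = 7*I**2)
z(6, 10)*471 = (7*6**2)*471 = (7*36)*471 = 252*471 = 118692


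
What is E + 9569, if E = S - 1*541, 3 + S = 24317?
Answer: 33342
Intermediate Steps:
S = 24314 (S = -3 + 24317 = 24314)
E = 23773 (E = 24314 - 1*541 = 24314 - 541 = 23773)
E + 9569 = 23773 + 9569 = 33342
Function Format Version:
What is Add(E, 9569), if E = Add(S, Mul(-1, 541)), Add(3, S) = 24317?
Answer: 33342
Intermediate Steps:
S = 24314 (S = Add(-3, 24317) = 24314)
E = 23773 (E = Add(24314, Mul(-1, 541)) = Add(24314, -541) = 23773)
Add(E, 9569) = Add(23773, 9569) = 33342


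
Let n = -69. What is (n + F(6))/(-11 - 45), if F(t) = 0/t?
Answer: 69/56 ≈ 1.2321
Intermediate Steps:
F(t) = 0
(n + F(6))/(-11 - 45) = (-69 + 0)/(-11 - 45) = -69/(-56) = -1/56*(-69) = 69/56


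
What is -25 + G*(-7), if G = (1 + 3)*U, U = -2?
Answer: 31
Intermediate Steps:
G = -8 (G = (1 + 3)*(-2) = 4*(-2) = -8)
-25 + G*(-7) = -25 - 8*(-7) = -25 + 56 = 31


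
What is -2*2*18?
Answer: -72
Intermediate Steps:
-2*2*18 = -4*18 = -72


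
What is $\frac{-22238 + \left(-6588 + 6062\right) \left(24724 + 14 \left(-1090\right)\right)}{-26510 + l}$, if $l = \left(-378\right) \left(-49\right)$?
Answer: $\frac{2500151}{3994} \approx 625.98$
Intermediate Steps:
$l = 18522$
$\frac{-22238 + \left(-6588 + 6062\right) \left(24724 + 14 \left(-1090\right)\right)}{-26510 + l} = \frac{-22238 + \left(-6588 + 6062\right) \left(24724 + 14 \left(-1090\right)\right)}{-26510 + 18522} = \frac{-22238 - 526 \left(24724 - 15260\right)}{-7988} = \left(-22238 - 4978064\right) \left(- \frac{1}{7988}\right) = \left(-5000302\right) \left(- \frac{1}{7988}\right) = \frac{2500151}{3994}$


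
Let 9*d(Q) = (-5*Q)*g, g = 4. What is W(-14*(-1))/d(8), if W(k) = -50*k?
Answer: 315/8 ≈ 39.375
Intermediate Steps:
d(Q) = -20*Q/9 (d(Q) = (-5*Q*4)/9 = (-20*Q)/9 = -20*Q/9)
W(-14*(-1))/d(8) = (-(-700)*(-1))/((-20/9*8)) = (-50*14)/(-160/9) = -700*(-9/160) = 315/8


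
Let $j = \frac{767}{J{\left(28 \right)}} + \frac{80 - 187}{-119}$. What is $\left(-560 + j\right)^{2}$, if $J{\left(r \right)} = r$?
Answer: $\frac{64056066649}{226576} \approx 2.8271 \cdot 10^{5}$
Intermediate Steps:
$j = \frac{13467}{476}$ ($j = \frac{767}{28} + \frac{80 - 187}{-119} = 767 \cdot \frac{1}{28} - - \frac{107}{119} = \frac{767}{28} + \frac{107}{119} = \frac{13467}{476} \approx 28.292$)
$\left(-560 + j\right)^{2} = \left(-560 + \frac{13467}{476}\right)^{2} = \left(- \frac{253093}{476}\right)^{2} = \frac{64056066649}{226576}$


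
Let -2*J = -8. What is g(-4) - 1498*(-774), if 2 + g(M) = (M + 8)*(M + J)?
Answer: 1159450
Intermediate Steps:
J = 4 (J = -½*(-8) = 4)
g(M) = -2 + (4 + M)*(8 + M) (g(M) = -2 + (M + 8)*(M + 4) = -2 + (8 + M)*(4 + M) = -2 + (4 + M)*(8 + M))
g(-4) - 1498*(-774) = (30 + (-4)² + 12*(-4)) - 1498*(-774) = (30 + 16 - 48) + 1159452 = -2 + 1159452 = 1159450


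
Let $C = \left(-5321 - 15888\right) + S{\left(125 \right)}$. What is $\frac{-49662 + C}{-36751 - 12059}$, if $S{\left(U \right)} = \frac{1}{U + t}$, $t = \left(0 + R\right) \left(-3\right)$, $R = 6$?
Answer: $\frac{1263866}{870445} \approx 1.452$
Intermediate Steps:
$t = -18$ ($t = \left(0 + 6\right) \left(-3\right) = 6 \left(-3\right) = -18$)
$S{\left(U \right)} = \frac{1}{-18 + U}$ ($S{\left(U \right)} = \frac{1}{U - 18} = \frac{1}{-18 + U}$)
$C = - \frac{2269362}{107}$ ($C = \left(-5321 - 15888\right) + \frac{1}{-18 + 125} = -21209 + \frac{1}{107} = - \frac{2269362}{107} \approx -21209.0$)
$\frac{-49662 + C}{-36751 - 12059} = \frac{-49662 - \frac{2269362}{107}}{-36751 - 12059} = - \frac{7583196}{107 \left(-48810\right)} = \left(- \frac{7583196}{107}\right) \left(- \frac{1}{48810}\right) = \frac{1263866}{870445}$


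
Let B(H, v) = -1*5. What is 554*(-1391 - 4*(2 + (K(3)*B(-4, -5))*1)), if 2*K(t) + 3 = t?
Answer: -775046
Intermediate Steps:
B(H, v) = -5
K(t) = -3/2 + t/2
554*(-1391 - 4*(2 + (K(3)*B(-4, -5))*1)) = 554*(-1391 - 4*(2 + ((-3/2 + (½)*3)*(-5))*1)) = 554*(-1391 - 4*(2 + ((-3/2 + 3/2)*(-5))*1)) = 554*(-1391 - 4*(2 + (0*(-5))*1)) = 554*(-1391 - 4*(2 + 0*1)) = 554*(-1391 - 4*(2 + 0)) = 554*(-1391 - 4*2) = 554*(-1391 - 8) = 554*(-1399) = -775046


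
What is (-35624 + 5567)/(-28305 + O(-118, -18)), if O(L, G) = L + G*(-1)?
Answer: 30057/28405 ≈ 1.0582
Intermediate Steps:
O(L, G) = L - G
(-35624 + 5567)/(-28305 + O(-118, -18)) = (-35624 + 5567)/(-28305 + (-118 - 1*(-18))) = -30057/(-28305 + (-118 + 18)) = -30057/(-28305 - 100) = -30057/(-28405) = -30057*(-1/28405) = 30057/28405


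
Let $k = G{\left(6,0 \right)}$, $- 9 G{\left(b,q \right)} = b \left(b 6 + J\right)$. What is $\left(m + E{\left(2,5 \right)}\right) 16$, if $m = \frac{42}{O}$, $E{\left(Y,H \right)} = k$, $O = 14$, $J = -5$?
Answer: $- \frac{848}{3} \approx -282.67$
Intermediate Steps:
$G{\left(b,q \right)} = - \frac{b \left(-5 + 6 b\right)}{9}$ ($G{\left(b,q \right)} = - \frac{b \left(b 6 - 5\right)}{9} = - \frac{b \left(6 b - 5\right)}{9} = - \frac{b \left(-5 + 6 b\right)}{9}$)
$k = - \frac{62}{3}$ ($k = \frac{1}{9} \cdot 6 \left(5 - 36\right) = \frac{1}{9} \cdot 6 \left(-31\right) = - \frac{62}{3} \approx -20.667$)
$E{\left(Y,H \right)} = - \frac{62}{3}$
$m = 3$ ($m = \frac{42}{14} = 42 \cdot \frac{1}{14} = 3$)
$\left(m + E{\left(2,5 \right)}\right) 16 = \left(3 - \frac{62}{3}\right) 16 = \left(- \frac{53}{3}\right) 16 = - \frac{848}{3}$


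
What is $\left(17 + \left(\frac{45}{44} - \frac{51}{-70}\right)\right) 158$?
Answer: $\frac{2281283}{770} \approx 2962.7$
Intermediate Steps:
$\left(17 + \left(\frac{45}{44} - \frac{51}{-70}\right)\right) 158 = \left(17 + \left(45 \cdot \frac{1}{44} - - \frac{51}{70}\right)\right) 158 = \left(17 + \left(\frac{45}{44} + \frac{51}{70}\right)\right) 158 = \left(17 + \frac{2697}{1540}\right) 158 = \frac{28877}{1540} \cdot 158 = \frac{2281283}{770}$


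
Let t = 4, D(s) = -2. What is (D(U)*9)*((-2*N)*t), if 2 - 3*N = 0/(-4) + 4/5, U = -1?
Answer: 288/5 ≈ 57.600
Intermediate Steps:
N = ⅖ (N = ⅔ - (0/(-4) + 4/5)/3 = ⅔ - (0*(-¼) + 4*(⅕))/3 = ⅔ - (0 + ⅘)/3 = ⅔ - ⅓*⅘ = ⅔ - 4/15 = ⅖ ≈ 0.40000)
(D(U)*9)*((-2*N)*t) = (-2*9)*(-2*⅖*4) = -(-72)*4/5 = -18*(-16/5) = 288/5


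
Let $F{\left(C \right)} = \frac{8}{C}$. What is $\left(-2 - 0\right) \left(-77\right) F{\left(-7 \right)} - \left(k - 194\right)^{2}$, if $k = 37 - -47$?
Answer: $-12276$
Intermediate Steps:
$k = 84$ ($k = 37 + 47 = 84$)
$\left(-2 - 0\right) \left(-77\right) F{\left(-7 \right)} - \left(k - 194\right)^{2} = \left(-2 - 0\right) \left(-77\right) \frac{8}{-7} - \left(84 - 194\right)^{2} = \left(-2 + 0\right) \left(-77\right) 8 \left(- \frac{1}{7}\right) - \left(-110\right)^{2} = \left(-2\right) \left(-77\right) \left(- \frac{8}{7}\right) - 12100 = 154 \left(- \frac{8}{7}\right) - 12100 = -176 - 12100 = -12276$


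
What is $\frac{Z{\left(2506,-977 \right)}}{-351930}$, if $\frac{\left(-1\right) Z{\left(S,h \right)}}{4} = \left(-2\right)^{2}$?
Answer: $\frac{8}{175965} \approx 4.5464 \cdot 10^{-5}$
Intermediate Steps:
$Z{\left(S,h \right)} = -16$ ($Z{\left(S,h \right)} = - 4 \left(-2\right)^{2} = \left(-4\right) 4 = -16$)
$\frac{Z{\left(2506,-977 \right)}}{-351930} = - \frac{16}{-351930} = \left(-16\right) \left(- \frac{1}{351930}\right) = \frac{8}{175965}$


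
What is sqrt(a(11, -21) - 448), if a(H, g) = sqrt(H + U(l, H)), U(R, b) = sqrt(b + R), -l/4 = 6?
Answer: sqrt(-448 + sqrt(11 + I*sqrt(13))) ≈ 0.0127 + 21.086*I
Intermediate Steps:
l = -24 (l = -4*6 = -24)
U(R, b) = sqrt(R + b)
a(H, g) = sqrt(H + sqrt(-24 + H))
sqrt(a(11, -21) - 448) = sqrt(sqrt(11 + sqrt(-24 + 11)) - 448) = sqrt(sqrt(11 + sqrt(-13)) - 448) = sqrt(sqrt(11 + I*sqrt(13)) - 448) = sqrt(-448 + sqrt(11 + I*sqrt(13)))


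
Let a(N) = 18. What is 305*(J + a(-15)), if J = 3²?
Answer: 8235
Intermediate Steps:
J = 9
305*(J + a(-15)) = 305*(9 + 18) = 305*27 = 8235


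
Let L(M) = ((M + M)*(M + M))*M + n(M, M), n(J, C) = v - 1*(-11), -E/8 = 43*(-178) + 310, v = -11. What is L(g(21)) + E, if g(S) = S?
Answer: 95796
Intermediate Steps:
E = 58752 (E = -8*(43*(-178) + 310) = -8*(-7654 + 310) = -8*(-7344) = 58752)
n(J, C) = 0 (n(J, C) = -11 - 1*(-11) = -11 + 11 = 0)
L(M) = 4*M**3 (L(M) = ((M + M)*(M + M))*M + 0 = ((2*M)*(2*M))*M + 0 = (4*M**2)*M + 0 = 4*M**3 + 0 = 4*M**3)
L(g(21)) + E = 4*21**3 + 58752 = 4*9261 + 58752 = 37044 + 58752 = 95796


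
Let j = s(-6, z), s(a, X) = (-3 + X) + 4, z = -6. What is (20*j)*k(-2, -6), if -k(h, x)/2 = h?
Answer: -400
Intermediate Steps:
k(h, x) = -2*h
s(a, X) = 1 + X
j = -5 (j = 1 - 6 = -5)
(20*j)*k(-2, -6) = (20*(-5))*(-2*(-2)) = -100*4 = -400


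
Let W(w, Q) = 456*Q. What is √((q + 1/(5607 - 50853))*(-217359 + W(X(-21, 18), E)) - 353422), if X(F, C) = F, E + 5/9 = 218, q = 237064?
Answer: I*√57367360160417204390/45246 ≈ 1.674e+5*I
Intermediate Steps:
E = 1957/9 (E = -5/9 + 218 = 1957/9 ≈ 217.44)
√((q + 1/(5607 - 50853))*(-217359 + W(X(-21, 18), E)) - 353422) = √((237064 + 1/(5607 - 50853))*(-217359 + 456*(1957/9)) - 353422) = √((237064 + 1/(-45246))*(-217359 + 297464/3) - 353422) = √((237064 - 1/45246)*(-354613/3) - 353422) = √((10726197743/45246)*(-354613/3) - 353422) = √(-3803649160238459/135738 - 353422) = √(-3803697133033895/135738) = I*√57367360160417204390/45246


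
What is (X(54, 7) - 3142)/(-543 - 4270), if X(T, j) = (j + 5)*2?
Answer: 3118/4813 ≈ 0.64783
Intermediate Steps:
X(T, j) = 10 + 2*j (X(T, j) = (5 + j)*2 = 10 + 2*j)
(X(54, 7) - 3142)/(-543 - 4270) = ((10 + 2*7) - 3142)/(-543 - 4270) = ((10 + 14) - 3142)/(-4813) = (24 - 3142)*(-1/4813) = -3118*(-1/4813) = 3118/4813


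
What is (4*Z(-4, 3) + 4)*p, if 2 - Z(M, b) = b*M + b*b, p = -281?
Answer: -6744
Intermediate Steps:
Z(M, b) = 2 - b² - M*b (Z(M, b) = 2 - (b*M + b*b) = 2 - (M*b + b²) = 2 - (b² + M*b) = 2 + (-b² - M*b) = 2 - b² - M*b)
(4*Z(-4, 3) + 4)*p = (4*(2 - 1*3² - 1*(-4)*3) + 4)*(-281) = (4*(2 - 1*9 + 12) + 4)*(-281) = (4*(2 - 9 + 12) + 4)*(-281) = (4*5 + 4)*(-281) = (20 + 4)*(-281) = 24*(-281) = -6744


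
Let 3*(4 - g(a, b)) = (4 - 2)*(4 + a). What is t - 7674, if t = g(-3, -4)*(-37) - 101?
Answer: -23695/3 ≈ -7898.3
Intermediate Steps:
g(a, b) = 4/3 - 2*a/3 (g(a, b) = 4 - (4 - 2)*(4 + a)/3 = 4 - 2*(4 + a)/3 = 4 - (8 + 2*a)/3 = 4 + (-8/3 - 2*a/3) = 4/3 - 2*a/3)
t = -673/3 (t = (4/3 - ⅔*(-3))*(-37) - 101 = (4/3 + 2)*(-37) - 101 = (10/3)*(-37) - 101 = -370/3 - 101 = -673/3 ≈ -224.33)
t - 7674 = -673/3 - 7674 = -23695/3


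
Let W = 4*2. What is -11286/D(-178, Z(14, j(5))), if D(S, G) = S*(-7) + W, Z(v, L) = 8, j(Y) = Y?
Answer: -9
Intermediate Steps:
W = 8
D(S, G) = 8 - 7*S (D(S, G) = S*(-7) + 8 = -7*S + 8 = 8 - 7*S)
-11286/D(-178, Z(14, j(5))) = -11286/(8 - 7*(-178)) = -11286/(8 + 1246) = -11286/1254 = -11286*1/1254 = -9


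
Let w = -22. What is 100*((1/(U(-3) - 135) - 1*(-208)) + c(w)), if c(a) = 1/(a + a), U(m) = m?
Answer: 15784925/759 ≈ 20797.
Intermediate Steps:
c(a) = 1/(2*a)
100*((1/(U(-3) - 135) - 1*(-208)) + c(w)) = 100*((1/(-3 - 135) - 1*(-208)) + (1/2)/(-22)) = 100*((1/(-138) + 208) + (1/2)*(-1/22)) = 100*((-1/138 + 208) - 1/44) = 100*(28703/138 - 1/44) = 100*(631397/3036) = 15784925/759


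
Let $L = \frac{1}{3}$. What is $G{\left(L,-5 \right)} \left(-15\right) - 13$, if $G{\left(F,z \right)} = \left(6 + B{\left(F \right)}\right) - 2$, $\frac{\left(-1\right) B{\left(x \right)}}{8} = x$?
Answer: $-33$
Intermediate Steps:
$L = \frac{1}{3} \approx 0.33333$
$B{\left(x \right)} = - 8 x$
$G{\left(F,z \right)} = 4 - 8 F$ ($G{\left(F,z \right)} = \left(6 - 8 F\right) - 2 = 4 - 8 F$)
$G{\left(L,-5 \right)} \left(-15\right) - 13 = \left(4 - \frac{8}{3}\right) \left(-15\right) - 13 = \frac{4}{3} \left(-15\right) - 13 = -20 - 13 = -33$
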